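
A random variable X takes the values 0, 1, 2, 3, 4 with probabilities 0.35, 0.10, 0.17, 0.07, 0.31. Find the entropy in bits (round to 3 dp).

H = −Σ pᵢ log₂ pᵢ.
−0.35·log₂(0.35) = 0.5301
−0.10·log₂(0.10) = 0.3322
−0.17·log₂(0.17) = 0.4346
−0.07·log₂(0.07) = 0.2686
−0.31·log₂(0.31) = 0.5238
Sum ≈ 2.0892 → 2.089 bits.

2.089 bits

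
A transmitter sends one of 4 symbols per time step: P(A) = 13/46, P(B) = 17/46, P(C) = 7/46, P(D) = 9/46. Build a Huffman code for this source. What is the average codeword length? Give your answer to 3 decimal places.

Repeatedly combine the two least-probable nodes; the expected code length is the sum of the merged weights.
merge 7/46 + 9/46 → 8/23
merge 13/46 + 8/23 → 29/46
merge 17/46 + 29/46 → 1
L = 8/23 + 29/46 + 1 = 91/46 ≈ 1.978 bits/symbol.

1.978 bits/symbol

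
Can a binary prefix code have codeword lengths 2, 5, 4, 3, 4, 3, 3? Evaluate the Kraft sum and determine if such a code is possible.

0.78125; yes

With common denominator 2^5 = 32: Σ 2^(−ℓᵢ) = 8/32 + 1/32 + 2/32 + 4/32 + 2/32 + 4/32 + 4/32 = 25/32 = 0.78125.
Kraft's inequality requires Σ ≤ 1; here Σ = 0.78125 ≤ 1, so such a prefix code exists.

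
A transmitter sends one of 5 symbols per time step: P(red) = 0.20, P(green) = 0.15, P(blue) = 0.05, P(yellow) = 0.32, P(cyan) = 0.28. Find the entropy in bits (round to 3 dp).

H = −Σ pᵢ log₂ pᵢ.
−0.20·log₂(0.20) = 0.4644
−0.15·log₂(0.15) = 0.4105
−0.05·log₂(0.05) = 0.2161
−0.32·log₂(0.32) = 0.5260
−0.28·log₂(0.28) = 0.5142
Sum ≈ 2.1313 → 2.131 bits.

2.131 bits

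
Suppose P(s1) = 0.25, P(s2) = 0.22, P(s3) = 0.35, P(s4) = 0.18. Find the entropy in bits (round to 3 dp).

H = −Σ pᵢ log₂ pᵢ.
−0.25·log₂(0.25) = 0.5000
−0.22·log₂(0.22) = 0.4806
−0.35·log₂(0.35) = 0.5301
−0.18·log₂(0.18) = 0.4453
Sum ≈ 1.9560 → 1.956 bits.

1.956 bits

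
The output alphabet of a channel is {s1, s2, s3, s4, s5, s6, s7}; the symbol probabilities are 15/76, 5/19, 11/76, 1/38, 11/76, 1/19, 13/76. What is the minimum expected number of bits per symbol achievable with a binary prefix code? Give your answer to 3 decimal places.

Repeatedly combine the two least-probable nodes; the expected code length is the sum of the merged weights.
merge 1/38 + 1/19 → 3/38
merge 3/38 + 11/76 → 17/76
merge 11/76 + 13/76 → 6/19
merge 15/76 + 17/76 → 8/19
merge 5/19 + 6/19 → 11/19
merge 8/19 + 11/19 → 1
L = 3/38 + 17/76 + 6/19 + 8/19 + 11/19 + 1 = 199/76 ≈ 2.618 bits/symbol.

2.618 bits/symbol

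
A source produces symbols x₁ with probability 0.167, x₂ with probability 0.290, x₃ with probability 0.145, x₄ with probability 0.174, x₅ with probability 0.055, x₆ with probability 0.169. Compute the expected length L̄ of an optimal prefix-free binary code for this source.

Repeatedly combine the two least-probable nodes; the expected code length is the sum of the merged weights.
merge 11/200 + 29/200 → 1/5
merge 167/1000 + 169/1000 → 42/125
merge 87/500 + 1/5 → 187/500
merge 29/100 + 42/125 → 313/500
merge 187/500 + 313/500 → 1
L = 1/5 + 42/125 + 187/500 + 313/500 + 1 = 317/125 = 2.536 bits/symbol.

2.536 bits/symbol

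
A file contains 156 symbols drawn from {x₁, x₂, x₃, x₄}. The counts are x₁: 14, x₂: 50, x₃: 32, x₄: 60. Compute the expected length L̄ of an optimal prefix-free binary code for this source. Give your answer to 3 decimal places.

Probabilities are the counts divided by 156.
Repeatedly combine the two least-probable nodes; the expected code length is the sum of the merged weights.
merge 7/78 + 8/39 → 23/78
merge 23/78 + 25/78 → 8/13
merge 5/13 + 8/13 → 1
L = 23/78 + 8/13 + 1 = 149/78 ≈ 1.910 bits/symbol.

1.910 bits/symbol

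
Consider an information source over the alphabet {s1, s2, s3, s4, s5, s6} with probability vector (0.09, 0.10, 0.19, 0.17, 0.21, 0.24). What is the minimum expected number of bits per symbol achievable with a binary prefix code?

2.55 bits/symbol

Repeatedly combine the two least-probable nodes; the expected code length is the sum of the merged weights.
merge 9/100 + 1/10 → 19/100
merge 17/100 + 19/100 → 9/25
merge 19/100 + 21/100 → 2/5
merge 6/25 + 9/25 → 3/5
merge 2/5 + 3/5 → 1
L = 19/100 + 9/25 + 2/5 + 3/5 + 1 = 51/20 = 2.55 bits/symbol.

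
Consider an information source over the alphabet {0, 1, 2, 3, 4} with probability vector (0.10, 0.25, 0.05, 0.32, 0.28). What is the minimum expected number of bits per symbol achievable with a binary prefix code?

2.15 bits/symbol

Repeatedly combine the two least-probable nodes; the expected code length is the sum of the merged weights.
merge 1/20 + 1/10 → 3/20
merge 3/20 + 1/4 → 2/5
merge 7/25 + 8/25 → 3/5
merge 2/5 + 3/5 → 1
L = 3/20 + 2/5 + 3/5 + 1 = 43/20 = 2.15 bits/symbol.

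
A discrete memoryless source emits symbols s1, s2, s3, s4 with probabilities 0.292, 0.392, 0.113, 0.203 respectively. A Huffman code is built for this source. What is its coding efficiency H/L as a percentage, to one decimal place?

Entropy H = −Σ p log₂ p ≈ 1.8706 bits.
Huffman merges: 113/1000+203/1000→79/250; 73/250+79/250→76/125; 49/125+76/125→1. L = 481/250 ≈ 1.9240.
Efficiency = H/L = 1.8706/1.9240 = 97.2%.

97.2%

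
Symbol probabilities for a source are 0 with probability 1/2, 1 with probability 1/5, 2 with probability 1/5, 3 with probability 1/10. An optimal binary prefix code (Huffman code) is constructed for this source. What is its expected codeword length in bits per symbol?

1.8 bits/symbol

Repeatedly combine the two least-probable nodes; the expected code length is the sum of the merged weights.
merge 1/10 + 1/5 → 3/10
merge 1/5 + 3/10 → 1/2
merge 1/2 + 1/2 → 1
L = 3/10 + 1/2 + 1 = 9/5 = 1.8 bits/symbol.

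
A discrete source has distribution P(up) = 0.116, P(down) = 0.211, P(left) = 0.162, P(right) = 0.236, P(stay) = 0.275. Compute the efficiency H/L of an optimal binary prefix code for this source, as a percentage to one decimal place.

Entropy H = −Σ p log₂ p ≈ 2.2633 bits.
Huffman merges: 29/250+81/500→139/500; 211/1000+59/250→447/1000; 11/40+139/500→553/1000; 447/1000+553/1000→1. L = 1139/500 ≈ 2.2780.
Efficiency = H/L = 2.2633/2.2780 = 99.4%.

99.4%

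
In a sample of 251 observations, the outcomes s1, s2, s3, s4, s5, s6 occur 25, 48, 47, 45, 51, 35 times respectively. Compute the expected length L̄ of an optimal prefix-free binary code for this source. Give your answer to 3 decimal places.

Probabilities are the counts divided by 251.
Repeatedly combine the two least-probable nodes; the expected code length is the sum of the merged weights.
merge 25/251 + 35/251 → 60/251
merge 45/251 + 47/251 → 92/251
merge 48/251 + 51/251 → 99/251
merge 60/251 + 92/251 → 152/251
merge 99/251 + 152/251 → 1
L = 60/251 + 92/251 + 99/251 + 152/251 + 1 = 654/251 ≈ 2.606 bits/symbol.

2.606 bits/symbol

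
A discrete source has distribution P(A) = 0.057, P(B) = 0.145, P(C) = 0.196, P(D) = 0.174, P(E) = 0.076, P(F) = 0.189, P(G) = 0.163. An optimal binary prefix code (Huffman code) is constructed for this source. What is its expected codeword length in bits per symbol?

Repeatedly combine the two least-probable nodes; the expected code length is the sum of the merged weights.
merge 57/1000 + 19/250 → 133/1000
merge 133/1000 + 29/200 → 139/500
merge 163/1000 + 87/500 → 337/1000
merge 189/1000 + 49/250 → 77/200
merge 139/500 + 337/1000 → 123/200
merge 77/200 + 123/200 → 1
L = 133/1000 + 139/500 + 337/1000 + 77/200 + 123/200 + 1 = 687/250 = 2.748 bits/symbol.

2.748 bits/symbol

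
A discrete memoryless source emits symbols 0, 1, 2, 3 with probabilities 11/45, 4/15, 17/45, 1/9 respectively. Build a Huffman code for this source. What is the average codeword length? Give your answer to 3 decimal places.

1.978 bits/symbol

Repeatedly combine the two least-probable nodes; the expected code length is the sum of the merged weights.
merge 1/9 + 11/45 → 16/45
merge 4/15 + 16/45 → 28/45
merge 17/45 + 28/45 → 1
L = 16/45 + 28/45 + 1 = 89/45 ≈ 1.978 bits/symbol.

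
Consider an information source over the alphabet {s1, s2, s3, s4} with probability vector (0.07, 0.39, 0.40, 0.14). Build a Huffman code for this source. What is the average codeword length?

Repeatedly combine the two least-probable nodes; the expected code length is the sum of the merged weights.
merge 7/100 + 7/50 → 21/100
merge 21/100 + 39/100 → 3/5
merge 2/5 + 3/5 → 1
L = 21/100 + 3/5 + 1 = 181/100 = 1.81 bits/symbol.

1.81 bits/symbol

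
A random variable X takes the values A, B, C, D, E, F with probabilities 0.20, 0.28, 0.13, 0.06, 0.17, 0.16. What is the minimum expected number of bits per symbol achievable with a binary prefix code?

2.52 bits/symbol

Repeatedly combine the two least-probable nodes; the expected code length is the sum of the merged weights.
merge 3/50 + 13/100 → 19/100
merge 4/25 + 17/100 → 33/100
merge 19/100 + 1/5 → 39/100
merge 7/25 + 33/100 → 61/100
merge 39/100 + 61/100 → 1
L = 19/100 + 33/100 + 39/100 + 61/100 + 1 = 63/25 = 2.52 bits/symbol.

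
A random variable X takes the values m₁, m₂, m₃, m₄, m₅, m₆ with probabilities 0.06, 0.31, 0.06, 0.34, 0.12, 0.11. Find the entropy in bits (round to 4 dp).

H = −Σ pᵢ log₂ pᵢ.
−0.06·log₂(0.06) = 0.2435
−0.31·log₂(0.31) = 0.5238
−0.06·log₂(0.06) = 0.2435
−0.34·log₂(0.34) = 0.5292
−0.12·log₂(0.12) = 0.3671
−0.11·log₂(0.11) = 0.3503
Sum ≈ 2.2574 → 2.2574 bits.

2.2574 bits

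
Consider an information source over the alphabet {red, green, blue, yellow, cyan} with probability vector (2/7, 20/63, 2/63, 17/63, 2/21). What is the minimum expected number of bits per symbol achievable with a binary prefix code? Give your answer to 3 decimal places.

Repeatedly combine the two least-probable nodes; the expected code length is the sum of the merged weights.
merge 2/63 + 2/21 → 8/63
merge 8/63 + 17/63 → 25/63
merge 2/7 + 20/63 → 38/63
merge 25/63 + 38/63 → 1
L = 8/63 + 25/63 + 38/63 + 1 = 134/63 ≈ 2.127 bits/symbol.

2.127 bits/symbol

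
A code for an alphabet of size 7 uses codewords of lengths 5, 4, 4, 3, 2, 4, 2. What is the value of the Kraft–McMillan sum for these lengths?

0.84375

With common denominator 2^5 = 32: Σ 2^(−ℓᵢ) = 1/32 + 2/32 + 2/32 + 4/32 + 8/32 + 2/32 + 8/32 = 27/32 = 0.84375.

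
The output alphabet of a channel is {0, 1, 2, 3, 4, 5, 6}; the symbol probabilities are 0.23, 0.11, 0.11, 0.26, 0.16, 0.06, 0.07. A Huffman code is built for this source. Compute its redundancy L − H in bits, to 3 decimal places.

0.011 bits

Entropy H = −Σ p log₂ p ≈ 2.6286 bits.
Huffman merges: 3/50+7/100→13/100; 11/100+11/100→11/50; 13/100+4/25→29/100; 11/50+23/100→9/20; 13/50+29/100→11/20; 9/20+11/20→1. L = 66/25 ≈ 2.6400.
L − H = 2.6400 − 2.6286 = 0.011 bits.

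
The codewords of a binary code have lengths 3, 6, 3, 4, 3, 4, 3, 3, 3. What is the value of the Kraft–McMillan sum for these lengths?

With common denominator 2^6 = 64: Σ 2^(−ℓᵢ) = 8/64 + 1/64 + 8/64 + 4/64 + 8/64 + 4/64 + 8/64 + 8/64 + 8/64 = 57/64 = 0.890625.

0.890625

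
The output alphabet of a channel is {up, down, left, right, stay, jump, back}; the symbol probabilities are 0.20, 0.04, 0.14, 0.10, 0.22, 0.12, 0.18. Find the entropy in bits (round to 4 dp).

2.6724 bits

H = −Σ pᵢ log₂ pᵢ.
−0.20·log₂(0.20) = 0.4644
−0.04·log₂(0.04) = 0.1858
−0.14·log₂(0.14) = 0.3971
−0.10·log₂(0.10) = 0.3322
−0.22·log₂(0.22) = 0.4806
−0.12·log₂(0.12) = 0.3671
−0.18·log₂(0.18) = 0.4453
Sum ≈ 2.6724 → 2.6724 bits.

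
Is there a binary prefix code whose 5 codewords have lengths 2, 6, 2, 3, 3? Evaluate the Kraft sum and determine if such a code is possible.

With common denominator 2^6 = 64: Σ 2^(−ℓᵢ) = 16/64 + 1/64 + 16/64 + 8/64 + 8/64 = 49/64 = 0.765625.
Kraft's inequality requires Σ ≤ 1; here Σ = 0.765625 ≤ 1, so such a prefix code exists.

0.765625; yes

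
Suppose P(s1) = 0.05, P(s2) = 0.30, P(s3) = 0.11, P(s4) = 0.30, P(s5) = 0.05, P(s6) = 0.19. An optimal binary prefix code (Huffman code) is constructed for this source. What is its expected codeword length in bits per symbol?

2.31 bits/symbol

Repeatedly combine the two least-probable nodes; the expected code length is the sum of the merged weights.
merge 1/20 + 1/20 → 1/10
merge 1/10 + 11/100 → 21/100
merge 19/100 + 21/100 → 2/5
merge 3/10 + 3/10 → 3/5
merge 2/5 + 3/5 → 1
L = 1/10 + 21/100 + 2/5 + 3/5 + 1 = 231/100 = 2.31 bits/symbol.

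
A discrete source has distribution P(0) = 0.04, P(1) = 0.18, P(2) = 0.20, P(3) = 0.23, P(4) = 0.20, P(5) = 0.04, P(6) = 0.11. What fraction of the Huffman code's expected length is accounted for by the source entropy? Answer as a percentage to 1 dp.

Entropy H = −Σ p log₂ p ≈ 2.5835 bits.
Huffman merges: 1/25+1/25→2/25; 2/25+11/100→19/100; 9/50+19/100→37/100; 1/5+1/5→2/5; 23/100+37/100→3/5; 2/5+3/5→1. L = 66/25 ≈ 2.6400.
Efficiency = H/L = 2.5835/2.6400 = 97.9%.

97.9%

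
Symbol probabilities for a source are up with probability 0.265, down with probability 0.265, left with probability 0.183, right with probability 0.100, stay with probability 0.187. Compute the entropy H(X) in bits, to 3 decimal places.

2.248 bits

H = −Σ pᵢ log₂ pᵢ.
−0.265·log₂(0.265) = 0.5077
−0.265·log₂(0.265) = 0.5077
−0.183·log₂(0.183) = 0.4484
−0.100·log₂(0.100) = 0.3322
−0.187·log₂(0.187) = 0.4523
Sum ≈ 2.2483 → 2.248 bits.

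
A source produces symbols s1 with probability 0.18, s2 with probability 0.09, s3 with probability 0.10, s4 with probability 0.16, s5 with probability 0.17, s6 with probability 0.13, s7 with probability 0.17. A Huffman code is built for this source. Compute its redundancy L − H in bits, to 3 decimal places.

Entropy H = −Σ p log₂ p ≈ 2.7650 bits.
Huffman merges: 9/100+1/10→19/100; 13/100+4/25→29/100; 17/100+17/100→17/50; 9/50+19/100→37/100; 29/100+17/50→63/100; 37/100+63/100→1. L = 141/50 ≈ 2.8200.
L − H = 2.8200 − 2.7650 = 0.055 bits.

0.055 bits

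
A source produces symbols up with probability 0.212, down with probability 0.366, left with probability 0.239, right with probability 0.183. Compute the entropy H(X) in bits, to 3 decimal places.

H = −Σ pᵢ log₂ pᵢ.
−0.212·log₂(0.212) = 0.4744
−0.366·log₂(0.366) = 0.5307
−0.239·log₂(0.239) = 0.4935
−0.183·log₂(0.183) = 0.4484
Sum ≈ 1.9470 → 1.947 bits.

1.947 bits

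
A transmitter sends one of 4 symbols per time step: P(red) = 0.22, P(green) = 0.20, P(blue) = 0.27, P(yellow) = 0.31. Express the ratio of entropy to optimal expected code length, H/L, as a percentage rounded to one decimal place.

Entropy H = −Σ p log₂ p ≈ 1.9788 bits.
Huffman merges: 1/5+11/50→21/50; 27/100+31/100→29/50; 21/50+29/50→1. L = 2 ≈ 2.0000.
Efficiency = H/L = 1.9788/2.0000 = 98.9%.

98.9%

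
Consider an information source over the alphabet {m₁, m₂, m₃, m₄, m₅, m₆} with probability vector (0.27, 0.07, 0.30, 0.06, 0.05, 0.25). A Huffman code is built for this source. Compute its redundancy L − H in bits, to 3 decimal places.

Entropy H = −Σ p log₂ p ≈ 2.2593 bits.
Huffman merges: 1/20+3/50→11/100; 7/100+11/100→9/50; 9/50+1/4→43/100; 27/100+3/10→57/100; 43/100+57/100→1. L = 229/100 ≈ 2.2900.
L − H = 2.2900 − 2.2593 = 0.031 bits.

0.031 bits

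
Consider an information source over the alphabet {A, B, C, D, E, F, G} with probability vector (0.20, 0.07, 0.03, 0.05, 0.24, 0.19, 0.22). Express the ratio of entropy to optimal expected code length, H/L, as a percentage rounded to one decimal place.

Entropy H = −Σ p log₂ p ≈ 2.5307 bits.
Huffman merges: 3/100+1/20→2/25; 7/100+2/25→3/20; 3/20+19/100→17/50; 1/5+11/50→21/50; 6/25+17/50→29/50; 21/50+29/50→1. L = 257/100 ≈ 2.5700.
Efficiency = H/L = 2.5307/2.5700 = 98.5%.

98.5%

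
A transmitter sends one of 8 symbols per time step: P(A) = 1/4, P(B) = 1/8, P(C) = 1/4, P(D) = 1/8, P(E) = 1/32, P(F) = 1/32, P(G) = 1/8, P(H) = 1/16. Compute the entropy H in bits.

Each probability is a power of 1/2, so log₂(1/p) is an integer.
H = Σ p·log₂(1/p) = 1/4·2 + 1/8·3 + 1/4·2 + 1/8·3 + 1/32·5 + 1/32·5 + 1/8·3 + 1/16·4 = 2.6875 bits.

2.6875 bits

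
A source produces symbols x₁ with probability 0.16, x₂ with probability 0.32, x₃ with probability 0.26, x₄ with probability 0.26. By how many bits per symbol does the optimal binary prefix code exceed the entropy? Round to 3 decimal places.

Entropy H = −Σ p log₂ p ≈ 1.9596 bits.
Huffman merges: 4/25+13/50→21/50; 13/50+8/25→29/50; 21/50+29/50→1. L = 2 ≈ 2.0000.
L − H = 2.0000 − 1.9596 = 0.040 bits.

0.040 bits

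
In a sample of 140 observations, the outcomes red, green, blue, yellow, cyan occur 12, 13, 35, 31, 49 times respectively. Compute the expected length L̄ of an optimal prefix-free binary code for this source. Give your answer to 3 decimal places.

Probabilities are the counts divided by 140.
Repeatedly combine the two least-probable nodes; the expected code length is the sum of the merged weights.
merge 3/35 + 13/140 → 5/28
merge 5/28 + 31/140 → 2/5
merge 1/4 + 7/20 → 3/5
merge 2/5 + 3/5 → 1
L = 5/28 + 2/5 + 3/5 + 1 = 61/28 ≈ 2.179 bits/symbol.

2.179 bits/symbol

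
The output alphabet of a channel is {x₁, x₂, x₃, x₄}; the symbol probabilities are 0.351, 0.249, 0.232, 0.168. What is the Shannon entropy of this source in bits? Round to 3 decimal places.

H = −Σ pᵢ log₂ pᵢ.
−0.351·log₂(0.351) = 0.5302
−0.249·log₂(0.249) = 0.4994
−0.232·log₂(0.232) = 0.4890
−0.168·log₂(0.168) = 0.4323
Sum ≈ 1.9510 → 1.951 bits.

1.951 bits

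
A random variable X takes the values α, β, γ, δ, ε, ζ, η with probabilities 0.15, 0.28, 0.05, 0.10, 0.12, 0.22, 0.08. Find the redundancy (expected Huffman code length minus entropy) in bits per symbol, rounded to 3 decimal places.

0.018 bits

Entropy H = −Σ p log₂ p ≈ 2.6122 bits.
Huffman merges: 1/20+2/25→13/100; 1/10+3/25→11/50; 13/100+3/20→7/25; 11/50+11/50→11/25; 7/25+7/25→14/25; 11/25+14/25→1. L = 263/100 ≈ 2.6300.
L − H = 2.6300 − 2.6122 = 0.018 bits.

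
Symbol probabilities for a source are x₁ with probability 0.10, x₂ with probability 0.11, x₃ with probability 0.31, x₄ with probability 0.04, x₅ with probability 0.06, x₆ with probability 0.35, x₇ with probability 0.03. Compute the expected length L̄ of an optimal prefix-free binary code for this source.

2.4 bits/symbol

Repeatedly combine the two least-probable nodes; the expected code length is the sum of the merged weights.
merge 3/100 + 1/25 → 7/100
merge 3/50 + 7/100 → 13/100
merge 1/10 + 11/100 → 21/100
merge 13/100 + 21/100 → 17/50
merge 31/100 + 17/50 → 13/20
merge 7/20 + 13/20 → 1
L = 7/100 + 13/100 + 21/100 + 17/50 + 13/20 + 1 = 12/5 = 2.4 bits/symbol.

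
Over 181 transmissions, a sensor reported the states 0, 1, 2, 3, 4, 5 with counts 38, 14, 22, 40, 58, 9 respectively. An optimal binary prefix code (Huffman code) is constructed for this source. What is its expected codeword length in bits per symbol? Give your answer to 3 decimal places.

Probabilities are the counts divided by 181.
Repeatedly combine the two least-probable nodes; the expected code length is the sum of the merged weights.
merge 9/181 + 14/181 → 23/181
merge 22/181 + 23/181 → 45/181
merge 38/181 + 40/181 → 78/181
merge 45/181 + 58/181 → 103/181
merge 78/181 + 103/181 → 1
L = 23/181 + 45/181 + 78/181 + 103/181 + 1 = 430/181 ≈ 2.376 bits/symbol.

2.376 bits/symbol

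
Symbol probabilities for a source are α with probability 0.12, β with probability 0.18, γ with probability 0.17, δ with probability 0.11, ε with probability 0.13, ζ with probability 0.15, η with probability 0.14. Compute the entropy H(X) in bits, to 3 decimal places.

2.788 bits

H = −Σ pᵢ log₂ pᵢ.
−0.12·log₂(0.12) = 0.3671
−0.18·log₂(0.18) = 0.4453
−0.17·log₂(0.17) = 0.4346
−0.11·log₂(0.11) = 0.3503
−0.13·log₂(0.13) = 0.3826
−0.15·log₂(0.15) = 0.4105
−0.14·log₂(0.14) = 0.3971
Sum ≈ 2.7875 → 2.788 bits.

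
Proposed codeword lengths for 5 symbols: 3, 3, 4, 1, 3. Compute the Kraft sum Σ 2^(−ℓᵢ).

With common denominator 2^4 = 16: Σ 2^(−ℓᵢ) = 2/16 + 2/16 + 1/16 + 8/16 + 2/16 = 15/16 = 0.9375.

0.9375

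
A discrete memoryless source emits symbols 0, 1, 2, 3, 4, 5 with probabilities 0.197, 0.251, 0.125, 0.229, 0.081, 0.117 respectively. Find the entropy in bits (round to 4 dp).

H = −Σ pᵢ log₂ pᵢ.
−0.197·log₂(0.197) = 0.4617
−0.251·log₂(0.251) = 0.5006
−0.125·log₂(0.125) = 0.3750
−0.229·log₂(0.229) = 0.4870
−0.081·log₂(0.081) = 0.2937
−0.117·log₂(0.117) = 0.3622
Sum ≈ 2.4801 → 2.4801 bits.

2.4801 bits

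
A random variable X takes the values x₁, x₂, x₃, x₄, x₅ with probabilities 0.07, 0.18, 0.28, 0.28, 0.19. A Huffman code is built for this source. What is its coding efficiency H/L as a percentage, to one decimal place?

Entropy H = −Σ p log₂ p ≈ 2.1975 bits.
Huffman merges: 7/100+9/50→1/4; 19/100+1/4→11/25; 7/25+7/25→14/25; 11/25+14/25→1. L = 9/4 ≈ 2.2500.
Efficiency = H/L = 2.1975/2.2500 = 97.7%.

97.7%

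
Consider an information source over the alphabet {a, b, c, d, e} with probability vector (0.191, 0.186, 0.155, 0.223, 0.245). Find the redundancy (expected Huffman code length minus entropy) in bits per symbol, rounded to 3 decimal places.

0.037 bits

Entropy H = −Σ p log₂ p ≈ 2.3043 bits.
Huffman merges: 31/200+93/500→341/1000; 191/1000+223/1000→207/500; 49/200+341/1000→293/500; 207/500+293/500→1. L = 2341/1000 ≈ 2.3410.
L − H = 2.3410 − 2.3043 = 0.037 bits.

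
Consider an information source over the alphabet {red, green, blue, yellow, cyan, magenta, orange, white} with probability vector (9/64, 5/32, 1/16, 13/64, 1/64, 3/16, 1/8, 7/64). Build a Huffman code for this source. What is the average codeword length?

2.875 bits/symbol

Repeatedly combine the two least-probable nodes; the expected code length is the sum of the merged weights.
merge 1/64 + 1/16 → 5/64
merge 5/64 + 7/64 → 3/16
merge 1/8 + 9/64 → 17/64
merge 5/32 + 3/16 → 11/32
merge 3/16 + 13/64 → 25/64
merge 17/64 + 11/32 → 39/64
merge 25/64 + 39/64 → 1
L = 5/64 + 3/16 + 17/64 + 11/32 + 25/64 + 39/64 + 1 = 23/8 = 2.875 bits/symbol.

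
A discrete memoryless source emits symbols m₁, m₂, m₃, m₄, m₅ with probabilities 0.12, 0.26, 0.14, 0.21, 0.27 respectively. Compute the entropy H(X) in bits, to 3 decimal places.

2.252 bits

H = −Σ pᵢ log₂ pᵢ.
−0.12·log₂(0.12) = 0.3671
−0.26·log₂(0.26) = 0.5053
−0.14·log₂(0.14) = 0.3971
−0.21·log₂(0.21) = 0.4728
−0.27·log₂(0.27) = 0.5100
Sum ≈ 2.2523 → 2.252 bits.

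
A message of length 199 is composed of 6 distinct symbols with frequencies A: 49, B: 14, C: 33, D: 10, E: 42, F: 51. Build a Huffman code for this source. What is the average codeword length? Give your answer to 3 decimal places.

2.407 bits/symbol

Probabilities are the counts divided by 199.
Repeatedly combine the two least-probable nodes; the expected code length is the sum of the merged weights.
merge 10/199 + 14/199 → 24/199
merge 24/199 + 33/199 → 57/199
merge 42/199 + 49/199 → 91/199
merge 51/199 + 57/199 → 108/199
merge 91/199 + 108/199 → 1
L = 24/199 + 57/199 + 91/199 + 108/199 + 1 = 479/199 ≈ 2.407 bits/symbol.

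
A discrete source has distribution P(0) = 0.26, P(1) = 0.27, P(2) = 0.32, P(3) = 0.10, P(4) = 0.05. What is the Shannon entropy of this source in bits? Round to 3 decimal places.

H = −Σ pᵢ log₂ pᵢ.
−0.26·log₂(0.26) = 0.5053
−0.27·log₂(0.27) = 0.5100
−0.32·log₂(0.32) = 0.5260
−0.10·log₂(0.10) = 0.3322
−0.05·log₂(0.05) = 0.2161
Sum ≈ 2.0896 → 2.090 bits.

2.090 bits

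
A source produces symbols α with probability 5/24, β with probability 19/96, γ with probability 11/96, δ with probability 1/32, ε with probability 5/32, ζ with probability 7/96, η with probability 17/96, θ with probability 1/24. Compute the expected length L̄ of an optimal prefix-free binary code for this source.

Repeatedly combine the two least-probable nodes; the expected code length is the sum of the merged weights.
merge 1/32 + 1/24 → 7/96
merge 7/96 + 7/96 → 7/48
merge 11/96 + 7/48 → 25/96
merge 5/32 + 17/96 → 1/3
merge 19/96 + 5/24 → 13/32
merge 25/96 + 1/3 → 19/32
merge 13/32 + 19/32 → 1
L = 7/96 + 7/48 + 25/96 + 1/3 + 13/32 + 19/32 + 1 = 45/16 = 2.8125 bits/symbol.

2.8125 bits/symbol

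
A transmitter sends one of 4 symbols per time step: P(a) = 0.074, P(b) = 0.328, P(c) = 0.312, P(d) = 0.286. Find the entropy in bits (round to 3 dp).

1.846 bits

H = −Σ pᵢ log₂ pᵢ.
−0.074·log₂(0.074) = 0.2780
−0.328·log₂(0.328) = 0.5275
−0.312·log₂(0.312) = 0.5243
−0.286·log₂(0.286) = 0.5165
Sum ≈ 1.8462 → 1.846 bits.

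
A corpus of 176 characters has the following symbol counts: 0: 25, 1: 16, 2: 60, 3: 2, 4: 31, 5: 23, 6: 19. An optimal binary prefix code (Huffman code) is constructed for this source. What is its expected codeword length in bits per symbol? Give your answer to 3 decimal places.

2.585 bits/symbol

Probabilities are the counts divided by 176.
Repeatedly combine the two least-probable nodes; the expected code length is the sum of the merged weights.
merge 1/88 + 1/11 → 9/88
merge 9/88 + 19/176 → 37/176
merge 23/176 + 25/176 → 3/11
merge 31/176 + 37/176 → 17/44
merge 3/11 + 15/44 → 27/44
merge 17/44 + 27/44 → 1
L = 9/88 + 37/176 + 3/11 + 17/44 + 27/44 + 1 = 455/176 ≈ 2.585 bits/symbol.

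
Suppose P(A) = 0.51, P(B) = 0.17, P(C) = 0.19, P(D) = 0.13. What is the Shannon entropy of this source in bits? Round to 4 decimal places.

1.7679 bits

H = −Σ pᵢ log₂ pᵢ.
−0.51·log₂(0.51) = 0.4954
−0.17·log₂(0.17) = 0.4346
−0.19·log₂(0.19) = 0.4552
−0.13·log₂(0.13) = 0.3826
Sum ≈ 1.7679 → 1.7679 bits.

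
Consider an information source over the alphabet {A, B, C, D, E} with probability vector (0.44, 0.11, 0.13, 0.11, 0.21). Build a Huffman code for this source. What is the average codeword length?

Repeatedly combine the two least-probable nodes; the expected code length is the sum of the merged weights.
merge 11/100 + 11/100 → 11/50
merge 13/100 + 21/100 → 17/50
merge 11/50 + 17/50 → 14/25
merge 11/25 + 14/25 → 1
L = 11/50 + 17/50 + 14/25 + 1 = 53/25 = 2.12 bits/symbol.

2.12 bits/symbol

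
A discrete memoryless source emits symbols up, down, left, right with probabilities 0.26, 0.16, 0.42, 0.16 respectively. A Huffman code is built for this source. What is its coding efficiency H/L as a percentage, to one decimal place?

Entropy H = −Σ p log₂ p ≈ 1.8770 bits.
Huffman merges: 4/25+4/25→8/25; 13/50+8/25→29/50; 21/50+29/50→1. L = 19/10 ≈ 1.9000.
Efficiency = H/L = 1.8770/1.9000 = 98.8%.

98.8%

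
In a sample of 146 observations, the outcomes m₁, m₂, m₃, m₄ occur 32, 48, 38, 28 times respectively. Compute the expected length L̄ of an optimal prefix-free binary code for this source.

2 bits/symbol

Probabilities are the counts divided by 146.
Repeatedly combine the two least-probable nodes; the expected code length is the sum of the merged weights.
merge 14/73 + 16/73 → 30/73
merge 19/73 + 24/73 → 43/73
merge 30/73 + 43/73 → 1
L = 30/73 + 43/73 + 1 = 2 bits/symbol.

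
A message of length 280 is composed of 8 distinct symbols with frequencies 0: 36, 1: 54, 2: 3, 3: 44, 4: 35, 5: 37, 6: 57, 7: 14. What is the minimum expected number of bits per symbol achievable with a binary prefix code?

2.85 bits/symbol

Probabilities are the counts divided by 280.
Repeatedly combine the two least-probable nodes; the expected code length is the sum of the merged weights.
merge 3/280 + 1/20 → 17/280
merge 17/280 + 1/8 → 13/70
merge 9/70 + 37/280 → 73/280
merge 11/70 + 13/70 → 12/35
merge 27/140 + 57/280 → 111/280
merge 73/280 + 12/35 → 169/280
merge 111/280 + 169/280 → 1
L = 17/280 + 13/70 + 73/280 + 12/35 + 111/280 + 169/280 + 1 = 57/20 = 2.85 bits/symbol.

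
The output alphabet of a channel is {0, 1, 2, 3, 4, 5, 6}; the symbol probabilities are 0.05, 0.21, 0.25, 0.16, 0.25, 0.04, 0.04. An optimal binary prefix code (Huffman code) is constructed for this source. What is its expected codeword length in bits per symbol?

Repeatedly combine the two least-probable nodes; the expected code length is the sum of the merged weights.
merge 1/25 + 1/25 → 2/25
merge 1/20 + 2/25 → 13/100
merge 13/100 + 4/25 → 29/100
merge 21/100 + 1/4 → 23/50
merge 1/4 + 29/100 → 27/50
merge 23/50 + 27/50 → 1
L = 2/25 + 13/100 + 29/100 + 23/50 + 27/50 + 1 = 5/2 = 2.5 bits/symbol.

2.5 bits/symbol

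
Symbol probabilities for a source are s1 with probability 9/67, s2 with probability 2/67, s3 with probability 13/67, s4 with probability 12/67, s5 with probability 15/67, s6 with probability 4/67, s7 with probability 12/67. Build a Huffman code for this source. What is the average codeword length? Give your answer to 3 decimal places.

Repeatedly combine the two least-probable nodes; the expected code length is the sum of the merged weights.
merge 2/67 + 4/67 → 6/67
merge 6/67 + 9/67 → 15/67
merge 12/67 + 12/67 → 24/67
merge 13/67 + 15/67 → 28/67
merge 15/67 + 24/67 → 39/67
merge 28/67 + 39/67 → 1
L = 6/67 + 15/67 + 24/67 + 28/67 + 39/67 + 1 = 179/67 ≈ 2.672 bits/symbol.

2.672 bits/symbol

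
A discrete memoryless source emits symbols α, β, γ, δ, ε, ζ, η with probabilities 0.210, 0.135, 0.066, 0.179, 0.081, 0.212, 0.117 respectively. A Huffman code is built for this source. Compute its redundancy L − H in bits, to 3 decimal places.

0.029 bits

Entropy H = −Σ p log₂ p ≈ 2.6962 bits.
Huffman merges: 33/500+81/1000→147/1000; 117/1000+27/200→63/250; 147/1000+179/1000→163/500; 21/100+53/250→211/500; 63/250+163/500→289/500; 211/500+289/500→1. L = 109/40 ≈ 2.7250.
L − H = 2.7250 − 2.6962 = 0.029 bits.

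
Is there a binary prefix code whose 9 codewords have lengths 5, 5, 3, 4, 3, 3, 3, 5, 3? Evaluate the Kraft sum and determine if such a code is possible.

0.78125; yes

With common denominator 2^5 = 32: Σ 2^(−ℓᵢ) = 1/32 + 1/32 + 4/32 + 2/32 + 4/32 + 4/32 + 4/32 + 1/32 + 4/32 = 25/32 = 0.78125.
Kraft's inequality requires Σ ≤ 1; here Σ = 0.78125 ≤ 1, so such a prefix code exists.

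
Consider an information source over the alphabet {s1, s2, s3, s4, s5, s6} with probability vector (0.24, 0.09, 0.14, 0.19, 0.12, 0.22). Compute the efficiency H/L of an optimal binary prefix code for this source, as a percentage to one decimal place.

98.7%

Entropy H = −Σ p log₂ p ≈ 2.5068 bits.
Huffman merges: 9/100+3/25→21/100; 7/50+19/100→33/100; 21/100+11/50→43/100; 6/25+33/100→57/100; 43/100+57/100→1. L = 127/50 ≈ 2.5400.
Efficiency = H/L = 2.5068/2.5400 = 98.7%.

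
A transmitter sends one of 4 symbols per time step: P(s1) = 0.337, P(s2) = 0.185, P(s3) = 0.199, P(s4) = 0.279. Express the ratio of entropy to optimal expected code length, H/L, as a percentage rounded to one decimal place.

Entropy H = −Σ p log₂ p ≈ 1.9565 bits.
Huffman merges: 37/200+199/1000→48/125; 279/1000+337/1000→77/125; 48/125+77/125→1. L = 2 ≈ 2.0000.
Efficiency = H/L = 1.9565/2.0000 = 97.8%.

97.8%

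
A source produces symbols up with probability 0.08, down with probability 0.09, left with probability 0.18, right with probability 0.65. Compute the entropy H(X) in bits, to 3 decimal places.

1.453 bits

H = −Σ pᵢ log₂ pᵢ.
−0.08·log₂(0.08) = 0.2915
−0.09·log₂(0.09) = 0.3127
−0.18·log₂(0.18) = 0.4453
−0.65·log₂(0.65) = 0.4040
Sum ≈ 1.4534 → 1.453 bits.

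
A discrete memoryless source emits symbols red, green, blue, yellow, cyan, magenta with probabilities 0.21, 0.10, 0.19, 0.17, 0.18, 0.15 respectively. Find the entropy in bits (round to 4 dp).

H = −Σ pᵢ log₂ pᵢ.
−0.21·log₂(0.21) = 0.4728
−0.10·log₂(0.10) = 0.3322
−0.19·log₂(0.19) = 0.4552
−0.17·log₂(0.17) = 0.4346
−0.18·log₂(0.18) = 0.4453
−0.15·log₂(0.15) = 0.4105
Sum ≈ 2.5507 → 2.5507 bits.

2.5507 bits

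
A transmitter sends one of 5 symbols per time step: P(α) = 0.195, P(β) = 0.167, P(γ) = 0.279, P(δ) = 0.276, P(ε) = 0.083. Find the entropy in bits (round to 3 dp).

H = −Σ pᵢ log₂ pᵢ.
−0.195·log₂(0.195) = 0.4599
−0.167·log₂(0.167) = 0.4312
−0.279·log₂(0.279) = 0.5138
−0.276·log₂(0.276) = 0.5126
−0.083·log₂(0.083) = 0.2980
Sum ≈ 2.2156 → 2.216 bits.

2.216 bits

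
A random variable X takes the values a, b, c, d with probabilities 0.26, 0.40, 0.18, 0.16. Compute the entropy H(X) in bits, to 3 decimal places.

1.902 bits

H = −Σ pᵢ log₂ pᵢ.
−0.26·log₂(0.26) = 0.5053
−0.40·log₂(0.40) = 0.5288
−0.18·log₂(0.18) = 0.4453
−0.16·log₂(0.16) = 0.4230
Sum ≈ 1.9024 → 1.902 bits.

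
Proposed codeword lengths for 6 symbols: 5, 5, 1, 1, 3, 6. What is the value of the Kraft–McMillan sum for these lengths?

With common denominator 2^6 = 64: Σ 2^(−ℓᵢ) = 2/64 + 2/64 + 32/64 + 32/64 + 8/64 + 1/64 = 77/64 = 1.203125.

1.203125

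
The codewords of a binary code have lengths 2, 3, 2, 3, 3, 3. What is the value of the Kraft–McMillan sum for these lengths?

1

With common denominator 2^3 = 8: Σ 2^(−ℓᵢ) = 2/8 + 1/8 + 2/8 + 1/8 + 1/8 + 1/8 = 8/8 = 1.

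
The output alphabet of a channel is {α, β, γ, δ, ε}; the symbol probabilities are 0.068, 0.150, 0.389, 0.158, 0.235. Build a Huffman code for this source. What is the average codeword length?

Repeatedly combine the two least-probable nodes; the expected code length is the sum of the merged weights.
merge 17/250 + 3/20 → 109/500
merge 79/500 + 109/500 → 47/125
merge 47/200 + 47/125 → 611/1000
merge 389/1000 + 611/1000 → 1
L = 109/500 + 47/125 + 611/1000 + 1 = 441/200 = 2.205 bits/symbol.

2.205 bits/symbol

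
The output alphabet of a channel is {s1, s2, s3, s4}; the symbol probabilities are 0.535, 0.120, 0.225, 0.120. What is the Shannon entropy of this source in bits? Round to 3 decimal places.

1.701 bits

H = −Σ pᵢ log₂ pᵢ.
−0.535·log₂(0.535) = 0.4828
−0.120·log₂(0.120) = 0.3671
−0.225·log₂(0.225) = 0.4842
−0.120·log₂(0.120) = 0.3671
Sum ≈ 1.7011 → 1.701 bits.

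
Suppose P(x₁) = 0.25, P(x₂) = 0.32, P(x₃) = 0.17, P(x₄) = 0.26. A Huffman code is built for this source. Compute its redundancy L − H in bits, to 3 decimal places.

0.034 bits

Entropy H = −Σ p log₂ p ≈ 1.9659 bits.
Huffman merges: 17/100+1/4→21/50; 13/50+8/25→29/50; 21/50+29/50→1. L = 2 ≈ 2.0000.
L − H = 2.0000 − 1.9659 = 0.034 bits.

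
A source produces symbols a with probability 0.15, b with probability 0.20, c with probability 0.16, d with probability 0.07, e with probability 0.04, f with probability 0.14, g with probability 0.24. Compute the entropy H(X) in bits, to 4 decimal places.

H = −Σ pᵢ log₂ pᵢ.
−0.15·log₂(0.15) = 0.4105
−0.20·log₂(0.20) = 0.4644
−0.16·log₂(0.16) = 0.4230
−0.07·log₂(0.07) = 0.2686
−0.04·log₂(0.04) = 0.1858
−0.14·log₂(0.14) = 0.3971
−0.24·log₂(0.24) = 0.4941
Sum ≈ 2.6435 → 2.6435 bits.

2.6435 bits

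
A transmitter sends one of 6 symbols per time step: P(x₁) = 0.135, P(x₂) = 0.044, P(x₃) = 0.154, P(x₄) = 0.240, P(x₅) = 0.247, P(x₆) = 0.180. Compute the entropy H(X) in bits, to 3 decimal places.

H = −Σ pᵢ log₂ pᵢ.
−0.135·log₂(0.135) = 0.3900
−0.044·log₂(0.044) = 0.1983
−0.154·log₂(0.154) = 0.4156
−0.240·log₂(0.240) = 0.4941
−0.247·log₂(0.247) = 0.4983
−0.180·log₂(0.180) = 0.4453
Sum ≈ 2.4417 → 2.442 bits.

2.442 bits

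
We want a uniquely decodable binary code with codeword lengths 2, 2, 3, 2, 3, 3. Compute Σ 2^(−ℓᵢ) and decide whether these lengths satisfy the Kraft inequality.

With common denominator 2^3 = 8: Σ 2^(−ℓᵢ) = 2/8 + 2/8 + 1/8 + 2/8 + 1/8 + 1/8 = 9/8 = 1.125.
Kraft's inequality requires Σ ≤ 1; here Σ = 1.125 > 1, so no such prefix code exists.

1.125; no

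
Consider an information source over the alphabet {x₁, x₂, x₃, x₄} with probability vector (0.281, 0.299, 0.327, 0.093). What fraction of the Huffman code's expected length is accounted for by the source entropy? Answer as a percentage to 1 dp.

94.1%

Entropy H = −Σ p log₂ p ≈ 1.8814 bits.
Huffman merges: 93/1000+281/1000→187/500; 299/1000+327/1000→313/500; 187/500+313/500→1. L = 2 ≈ 2.0000.
Efficiency = H/L = 1.8814/2.0000 = 94.1%.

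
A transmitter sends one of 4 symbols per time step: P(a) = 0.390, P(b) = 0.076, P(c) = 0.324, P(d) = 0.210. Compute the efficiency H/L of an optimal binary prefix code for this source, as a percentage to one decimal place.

95.6%

Entropy H = −Σ p log₂ p ≈ 1.8120 bits.
Huffman merges: 19/250+21/100→143/500; 143/500+81/250→61/100; 39/100+61/100→1. L = 237/125 ≈ 1.8960.
Efficiency = H/L = 1.8120/1.8960 = 95.6%.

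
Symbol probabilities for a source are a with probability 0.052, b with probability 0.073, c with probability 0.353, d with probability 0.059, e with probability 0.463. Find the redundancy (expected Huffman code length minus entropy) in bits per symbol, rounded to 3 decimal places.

0.049 bits

Entropy H = −Σ p log₂ p ≈ 1.7830 bits.
Huffman merges: 13/250+59/1000→111/1000; 73/1000+111/1000→23/125; 23/125+353/1000→537/1000; 463/1000+537/1000→1. L = 229/125 ≈ 1.8320.
L − H = 1.8320 − 1.7830 = 0.049 bits.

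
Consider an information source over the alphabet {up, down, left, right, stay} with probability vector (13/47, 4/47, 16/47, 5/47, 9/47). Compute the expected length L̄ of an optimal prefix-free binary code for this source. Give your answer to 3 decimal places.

Repeatedly combine the two least-probable nodes; the expected code length is the sum of the merged weights.
merge 4/47 + 5/47 → 9/47
merge 9/47 + 9/47 → 18/47
merge 13/47 + 16/47 → 29/47
merge 18/47 + 29/47 → 1
L = 9/47 + 18/47 + 29/47 + 1 = 103/47 ≈ 2.191 bits/symbol.

2.191 bits/symbol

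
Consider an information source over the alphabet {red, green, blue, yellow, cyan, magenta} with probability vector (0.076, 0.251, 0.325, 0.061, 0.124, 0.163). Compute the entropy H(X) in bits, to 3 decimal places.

H = −Σ pᵢ log₂ pᵢ.
−0.076·log₂(0.076) = 0.2826
−0.251·log₂(0.251) = 0.5006
−0.325·log₂(0.325) = 0.5270
−0.061·log₂(0.061) = 0.2461
−0.124·log₂(0.124) = 0.3734
−0.163·log₂(0.163) = 0.4266
Sum ≈ 2.3563 → 2.356 bits.

2.356 bits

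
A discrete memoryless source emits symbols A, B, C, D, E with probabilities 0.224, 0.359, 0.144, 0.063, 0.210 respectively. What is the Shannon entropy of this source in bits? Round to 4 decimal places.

H = −Σ pᵢ log₂ pᵢ.
−0.224·log₂(0.224) = 0.4835
−0.359·log₂(0.359) = 0.5306
−0.144·log₂(0.144) = 0.4026
−0.063·log₂(0.063) = 0.2513
−0.210·log₂(0.210) = 0.4728
Sum ≈ 2.1408 → 2.1408 bits.

2.1408 bits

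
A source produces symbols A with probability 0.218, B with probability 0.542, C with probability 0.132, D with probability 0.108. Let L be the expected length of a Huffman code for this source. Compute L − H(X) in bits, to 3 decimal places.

0.008 bits

Entropy H = −Σ p log₂ p ≈ 1.6904 bits.
Huffman merges: 27/250+33/250→6/25; 109/500+6/25→229/500; 229/500+271/500→1. L = 849/500 ≈ 1.6980.
L − H = 1.6980 − 1.6904 = 0.008 bits.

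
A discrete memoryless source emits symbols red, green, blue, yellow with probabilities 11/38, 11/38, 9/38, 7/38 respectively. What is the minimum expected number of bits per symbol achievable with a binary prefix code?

2 bits/symbol

Repeatedly combine the two least-probable nodes; the expected code length is the sum of the merged weights.
merge 7/38 + 9/38 → 8/19
merge 11/38 + 11/38 → 11/19
merge 8/19 + 11/19 → 1
L = 8/19 + 11/19 + 1 = 2 bits/symbol.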